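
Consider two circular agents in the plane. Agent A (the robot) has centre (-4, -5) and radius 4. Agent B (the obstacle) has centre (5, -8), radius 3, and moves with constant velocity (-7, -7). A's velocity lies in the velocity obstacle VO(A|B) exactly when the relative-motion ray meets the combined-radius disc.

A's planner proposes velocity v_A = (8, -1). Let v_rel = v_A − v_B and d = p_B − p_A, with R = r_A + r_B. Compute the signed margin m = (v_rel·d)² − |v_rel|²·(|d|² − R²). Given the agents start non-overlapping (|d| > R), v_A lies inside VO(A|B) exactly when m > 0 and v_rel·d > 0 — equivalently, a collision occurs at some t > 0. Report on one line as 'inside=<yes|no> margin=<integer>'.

d = (9, -3),  |d|² = 90;  R = 4+3 = 7,  c = 90−7² = 41
v_rel = (15, 6),  |v_rel|² = 261;  v_rel·d = (15)·(9) + (6)·(-3) = 117
261·t² − 234·t + 41 = 0  ⇒  m = 117² − 261·41 = 2988
m = 2988 > 0,  v_rel·d = 117 > 0  ⇒  inside

inside=yes margin=2988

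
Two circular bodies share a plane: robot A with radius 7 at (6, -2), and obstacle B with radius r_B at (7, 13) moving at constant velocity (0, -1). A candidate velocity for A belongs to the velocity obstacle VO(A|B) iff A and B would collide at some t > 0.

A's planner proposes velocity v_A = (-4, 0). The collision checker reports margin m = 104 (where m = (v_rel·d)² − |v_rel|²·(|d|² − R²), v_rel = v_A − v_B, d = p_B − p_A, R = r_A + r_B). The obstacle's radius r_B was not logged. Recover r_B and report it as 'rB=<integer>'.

m = 104
d = (1, 15);  v_rel = (-4, 1),  |v_rel|² = 17
v_rel×d = (-4)·(15) − (1)·(1) = -61
since m = R²·17 − (-61)²:  R² = (3721 + 104) / 17 = 225
R = √225 = 15  ⇒  r_B = 15 − 7 = 8

rB=8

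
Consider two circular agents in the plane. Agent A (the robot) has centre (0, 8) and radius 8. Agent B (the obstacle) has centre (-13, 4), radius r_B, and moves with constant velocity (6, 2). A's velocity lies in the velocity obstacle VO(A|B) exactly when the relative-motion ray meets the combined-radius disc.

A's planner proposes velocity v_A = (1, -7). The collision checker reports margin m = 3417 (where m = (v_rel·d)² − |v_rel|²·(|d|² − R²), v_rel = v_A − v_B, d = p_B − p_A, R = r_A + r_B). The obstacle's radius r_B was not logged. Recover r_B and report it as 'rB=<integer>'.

m = 3417
d = (-13, -4);  v_rel = (-5, -9),  |v_rel|² = 106
v_rel×d = (-5)·(-4) − (-9)·(-13) = -97
since m = R²·106 − (-97)²:  R² = (9409 + 3417) / 106 = 121
R = √121 = 11  ⇒  r_B = 11 − 8 = 3

rB=3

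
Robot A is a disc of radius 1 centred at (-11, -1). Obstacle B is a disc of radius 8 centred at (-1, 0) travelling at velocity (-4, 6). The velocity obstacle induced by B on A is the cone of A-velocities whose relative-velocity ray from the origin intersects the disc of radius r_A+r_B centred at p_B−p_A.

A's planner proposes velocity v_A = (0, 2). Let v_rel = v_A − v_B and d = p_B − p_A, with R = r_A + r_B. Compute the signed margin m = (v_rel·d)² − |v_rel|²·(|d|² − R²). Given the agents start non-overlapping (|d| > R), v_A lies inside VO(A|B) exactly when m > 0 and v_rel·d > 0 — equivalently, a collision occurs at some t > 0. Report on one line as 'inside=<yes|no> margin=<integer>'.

d = (10, 1),  |d|² = 101;  R = 1+8 = 9,  c = 101−9² = 20
v_rel = (4, -4),  |v_rel|² = 32;  v_rel·d = (4)·(10) + (-4)·(1) = 36
32·t² − 72·t + 20 = 0  ⇒  m = 36² − 32·20 = 656
m = 656 > 0,  v_rel·d = 36 > 0  ⇒  inside

inside=yes margin=656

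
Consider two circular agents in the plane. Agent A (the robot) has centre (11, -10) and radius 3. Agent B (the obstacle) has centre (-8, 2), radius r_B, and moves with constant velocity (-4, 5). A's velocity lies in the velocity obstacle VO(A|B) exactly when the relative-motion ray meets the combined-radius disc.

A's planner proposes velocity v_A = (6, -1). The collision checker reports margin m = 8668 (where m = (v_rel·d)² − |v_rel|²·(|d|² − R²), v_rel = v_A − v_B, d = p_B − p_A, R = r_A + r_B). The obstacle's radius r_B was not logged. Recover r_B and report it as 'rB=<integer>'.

m = 8668
d = (-19, 12);  v_rel = (10, -6),  |v_rel|² = 136
v_rel×d = (10)·(12) − (-6)·(-19) = 6
since m = R²·136 − 6²:  R² = (36 + 8668) / 136 = 64
R = √64 = 8  ⇒  r_B = 8 − 3 = 5

rB=5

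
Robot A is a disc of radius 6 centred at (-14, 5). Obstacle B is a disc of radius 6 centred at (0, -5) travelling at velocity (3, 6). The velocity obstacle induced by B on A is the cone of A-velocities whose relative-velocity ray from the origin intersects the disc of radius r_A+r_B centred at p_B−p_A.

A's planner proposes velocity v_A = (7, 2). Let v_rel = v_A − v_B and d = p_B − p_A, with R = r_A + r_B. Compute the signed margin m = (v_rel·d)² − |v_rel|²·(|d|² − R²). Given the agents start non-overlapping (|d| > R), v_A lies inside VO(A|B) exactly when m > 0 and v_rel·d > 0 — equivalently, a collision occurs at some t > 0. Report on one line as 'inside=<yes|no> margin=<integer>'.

d = (14, -10),  |d|² = 296;  R = 6+6 = 12,  c = 296−12² = 152
v_rel = (4, -4),  |v_rel|² = 32;  v_rel·d = (4)·(14) + (-4)·(-10) = 96
32·t² − 192·t + 152 = 0  ⇒  m = 96² − 32·152 = 4352
m = 4352 > 0,  v_rel·d = 96 > 0  ⇒  inside

inside=yes margin=4352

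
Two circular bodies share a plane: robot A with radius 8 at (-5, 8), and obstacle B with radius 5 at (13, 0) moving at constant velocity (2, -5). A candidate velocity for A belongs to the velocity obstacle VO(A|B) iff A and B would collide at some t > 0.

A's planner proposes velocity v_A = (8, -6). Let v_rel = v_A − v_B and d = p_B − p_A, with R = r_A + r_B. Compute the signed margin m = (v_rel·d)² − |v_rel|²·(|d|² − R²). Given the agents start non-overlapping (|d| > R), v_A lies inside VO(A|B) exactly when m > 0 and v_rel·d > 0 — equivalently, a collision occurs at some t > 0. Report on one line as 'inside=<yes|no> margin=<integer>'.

d = (18, -8),  |d|² = 388;  R = 8+5 = 13,  c = 388−13² = 219
v_rel = (6, -1),  |v_rel|² = 37;  v_rel·d = (6)·(18) + (-1)·(-8) = 116
37·t² − 232·t + 219 = 0  ⇒  m = 116² − 37·219 = 5353
m = 5353 > 0,  v_rel·d = 116 > 0  ⇒  inside

inside=yes margin=5353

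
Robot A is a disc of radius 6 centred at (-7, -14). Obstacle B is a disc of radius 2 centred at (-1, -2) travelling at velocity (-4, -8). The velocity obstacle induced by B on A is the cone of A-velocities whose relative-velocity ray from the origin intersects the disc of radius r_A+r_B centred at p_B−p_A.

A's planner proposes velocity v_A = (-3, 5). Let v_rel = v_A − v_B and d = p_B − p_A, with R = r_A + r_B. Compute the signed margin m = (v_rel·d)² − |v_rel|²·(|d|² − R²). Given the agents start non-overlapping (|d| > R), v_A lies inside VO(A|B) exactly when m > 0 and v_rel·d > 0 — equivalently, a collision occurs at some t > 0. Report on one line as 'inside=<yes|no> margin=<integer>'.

d = (6, 12),  |d|² = 180;  R = 6+2 = 8,  c = 180−8² = 116
v_rel = (1, 13),  |v_rel|² = 170;  v_rel·d = (1)·(6) + (13)·(12) = 162
170·t² − 324·t + 116 = 0  ⇒  m = 162² − 170·116 = 6524
m = 6524 > 0,  v_rel·d = 162 > 0  ⇒  inside

inside=yes margin=6524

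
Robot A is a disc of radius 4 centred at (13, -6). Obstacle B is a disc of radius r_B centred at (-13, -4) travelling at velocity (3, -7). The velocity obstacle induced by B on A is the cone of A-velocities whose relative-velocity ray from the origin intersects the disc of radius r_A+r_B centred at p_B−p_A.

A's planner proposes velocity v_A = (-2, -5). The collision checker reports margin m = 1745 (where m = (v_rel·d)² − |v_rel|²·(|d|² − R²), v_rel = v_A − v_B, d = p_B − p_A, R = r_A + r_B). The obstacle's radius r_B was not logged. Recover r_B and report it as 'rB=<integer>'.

m = 1745
d = (-26, 2);  v_rel = (-5, 2),  |v_rel|² = 29
v_rel×d = (-5)·(2) − (2)·(-26) = 42
since m = R²·29 − 42²:  R² = (1764 + 1745) / 29 = 121
R = √121 = 11  ⇒  r_B = 11 − 4 = 7

rB=7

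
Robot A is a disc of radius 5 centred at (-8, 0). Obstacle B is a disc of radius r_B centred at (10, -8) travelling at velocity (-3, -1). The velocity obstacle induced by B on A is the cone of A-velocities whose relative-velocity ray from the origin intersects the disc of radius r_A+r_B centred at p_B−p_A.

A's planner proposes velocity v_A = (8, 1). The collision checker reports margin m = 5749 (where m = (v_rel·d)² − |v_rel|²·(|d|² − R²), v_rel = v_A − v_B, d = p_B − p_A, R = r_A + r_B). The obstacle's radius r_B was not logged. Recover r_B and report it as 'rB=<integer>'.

m = 5749
d = (18, -8);  v_rel = (11, 2),  |v_rel|² = 125
v_rel×d = (11)·(-8) − (2)·(18) = -124
since m = R²·125 − (-124)²:  R² = (15376 + 5749) / 125 = 169
R = √169 = 13  ⇒  r_B = 13 − 5 = 8

rB=8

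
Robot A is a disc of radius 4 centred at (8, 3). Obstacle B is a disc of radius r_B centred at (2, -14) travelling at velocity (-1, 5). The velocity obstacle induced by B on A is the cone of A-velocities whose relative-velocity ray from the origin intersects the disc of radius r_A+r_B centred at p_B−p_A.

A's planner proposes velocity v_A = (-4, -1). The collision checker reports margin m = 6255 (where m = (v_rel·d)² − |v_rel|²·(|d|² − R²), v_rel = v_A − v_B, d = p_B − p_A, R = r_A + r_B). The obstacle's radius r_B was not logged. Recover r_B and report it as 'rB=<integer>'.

m = 6255
d = (-6, -17);  v_rel = (-3, -6),  |v_rel|² = 45
v_rel×d = (-3)·(-17) − (-6)·(-6) = 15
since m = R²·45 − 15²:  R² = (225 + 6255) / 45 = 144
R = √144 = 12  ⇒  r_B = 12 − 4 = 8

rB=8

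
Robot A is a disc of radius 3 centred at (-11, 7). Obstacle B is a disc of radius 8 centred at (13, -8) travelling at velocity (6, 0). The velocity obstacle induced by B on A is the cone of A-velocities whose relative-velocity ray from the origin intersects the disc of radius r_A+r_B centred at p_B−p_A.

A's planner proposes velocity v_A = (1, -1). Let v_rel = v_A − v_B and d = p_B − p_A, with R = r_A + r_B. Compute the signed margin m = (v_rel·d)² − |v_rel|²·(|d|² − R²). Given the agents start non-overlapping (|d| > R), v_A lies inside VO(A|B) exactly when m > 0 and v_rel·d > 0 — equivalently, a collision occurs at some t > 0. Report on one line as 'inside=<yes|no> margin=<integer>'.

d = (24, -15),  |d|² = 801;  R = 3+8 = 11,  c = 801−11² = 680
v_rel = (-5, -1),  |v_rel|² = 26;  v_rel·d = (-5)·(24) + (-1)·(-15) = -105
26·t² + 210·t + 680 = 0  ⇒  m = (-105)² − 26·680 = -6655
m = -6655 < 0,  v_rel·d = -105 < 0  ⇒  outside

inside=no margin=-6655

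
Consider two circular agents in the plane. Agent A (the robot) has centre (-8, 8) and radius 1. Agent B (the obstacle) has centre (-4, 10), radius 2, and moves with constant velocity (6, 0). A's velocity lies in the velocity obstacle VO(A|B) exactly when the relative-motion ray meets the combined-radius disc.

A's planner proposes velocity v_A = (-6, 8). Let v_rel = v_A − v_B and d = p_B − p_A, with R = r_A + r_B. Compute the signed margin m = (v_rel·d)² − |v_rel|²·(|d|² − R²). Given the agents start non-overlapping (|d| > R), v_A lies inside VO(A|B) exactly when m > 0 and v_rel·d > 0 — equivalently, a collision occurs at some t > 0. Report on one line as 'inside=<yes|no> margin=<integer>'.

d = (4, 2),  |d|² = 20;  R = 1+2 = 3,  c = 20−3² = 11
v_rel = (-12, 8),  |v_rel|² = 208;  v_rel·d = (-12)·(4) + (8)·(2) = -32
208·t² + 64·t + 11 = 0  ⇒  m = (-32)² − 208·11 = -1264
m = -1264 < 0,  v_rel·d = -32 < 0  ⇒  outside

inside=no margin=-1264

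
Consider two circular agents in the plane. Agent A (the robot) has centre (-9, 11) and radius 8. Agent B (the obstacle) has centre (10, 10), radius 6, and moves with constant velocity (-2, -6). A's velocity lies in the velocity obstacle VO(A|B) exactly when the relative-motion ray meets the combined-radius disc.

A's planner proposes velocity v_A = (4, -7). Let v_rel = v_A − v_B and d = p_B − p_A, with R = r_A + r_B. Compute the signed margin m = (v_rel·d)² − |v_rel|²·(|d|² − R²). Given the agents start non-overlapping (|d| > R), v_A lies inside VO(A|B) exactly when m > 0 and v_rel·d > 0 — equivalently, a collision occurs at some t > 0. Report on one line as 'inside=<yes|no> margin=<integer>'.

d = (19, -1),  |d|² = 362;  R = 8+6 = 14,  c = 362−14² = 166
v_rel = (6, -1),  |v_rel|² = 37;  v_rel·d = (6)·(19) + (-1)·(-1) = 115
37·t² − 230·t + 166 = 0  ⇒  m = 115² − 37·166 = 7083
m = 7083 > 0,  v_rel·d = 115 > 0  ⇒  inside

inside=yes margin=7083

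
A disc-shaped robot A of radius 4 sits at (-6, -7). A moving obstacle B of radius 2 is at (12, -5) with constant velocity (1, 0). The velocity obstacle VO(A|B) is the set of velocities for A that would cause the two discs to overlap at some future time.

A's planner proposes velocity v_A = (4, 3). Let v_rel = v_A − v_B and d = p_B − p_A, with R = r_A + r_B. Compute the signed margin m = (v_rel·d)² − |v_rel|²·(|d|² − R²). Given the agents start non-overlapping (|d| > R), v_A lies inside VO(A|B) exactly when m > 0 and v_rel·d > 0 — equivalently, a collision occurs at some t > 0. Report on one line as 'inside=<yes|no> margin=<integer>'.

d = (18, 2),  |d|² = 328;  R = 4+2 = 6,  c = 328−6² = 292
v_rel = (3, 3),  |v_rel|² = 18;  v_rel·d = (3)·(18) + (3)·(2) = 60
18·t² − 120·t + 292 = 0  ⇒  m = 60² − 18·292 = -1656
m = -1656 < 0,  v_rel·d = 60 > 0  ⇒  outside

inside=no margin=-1656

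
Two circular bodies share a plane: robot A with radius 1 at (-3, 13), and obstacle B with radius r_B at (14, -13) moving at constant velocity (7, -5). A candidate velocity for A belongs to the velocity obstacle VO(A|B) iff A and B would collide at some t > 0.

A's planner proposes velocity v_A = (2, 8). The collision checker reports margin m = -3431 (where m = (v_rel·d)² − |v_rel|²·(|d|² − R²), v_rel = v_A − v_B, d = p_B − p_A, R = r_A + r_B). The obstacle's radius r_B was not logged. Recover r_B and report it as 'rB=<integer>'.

m = -3431
d = (17, -26);  v_rel = (-5, 13),  |v_rel|² = 194
v_rel×d = (-5)·(-26) − (13)·(17) = -91
since m = R²·194 − (-91)²:  R² = (8281 + -3431) / 194 = 25
R = √25 = 5  ⇒  r_B = 5 − 1 = 4

rB=4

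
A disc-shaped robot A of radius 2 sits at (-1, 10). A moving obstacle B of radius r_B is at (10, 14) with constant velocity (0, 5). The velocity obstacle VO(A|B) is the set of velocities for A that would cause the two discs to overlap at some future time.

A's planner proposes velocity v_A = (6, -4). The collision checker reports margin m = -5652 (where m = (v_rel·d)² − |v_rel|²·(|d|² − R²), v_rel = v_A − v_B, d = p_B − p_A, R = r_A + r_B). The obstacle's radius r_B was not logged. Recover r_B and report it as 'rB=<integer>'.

m = -5652
d = (11, 4);  v_rel = (6, -9),  |v_rel|² = 117
v_rel×d = (6)·(4) − (-9)·(11) = 123
since m = R²·117 − 123²:  R² = (15129 + -5652) / 117 = 81
R = √81 = 9  ⇒  r_B = 9 − 2 = 7

rB=7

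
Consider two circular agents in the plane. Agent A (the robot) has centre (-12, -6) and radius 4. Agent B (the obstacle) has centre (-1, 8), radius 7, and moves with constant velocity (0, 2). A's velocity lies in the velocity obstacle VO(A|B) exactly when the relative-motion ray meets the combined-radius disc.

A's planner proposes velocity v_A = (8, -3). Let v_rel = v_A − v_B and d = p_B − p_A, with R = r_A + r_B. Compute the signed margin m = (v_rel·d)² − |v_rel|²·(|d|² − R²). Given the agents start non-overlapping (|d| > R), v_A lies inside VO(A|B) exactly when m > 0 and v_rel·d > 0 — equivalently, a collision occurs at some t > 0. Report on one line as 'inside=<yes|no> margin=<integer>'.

d = (11, 14),  |d|² = 317;  R = 4+7 = 11,  c = 317−11² = 196
v_rel = (8, -5),  |v_rel|² = 89;  v_rel·d = (8)·(11) + (-5)·(14) = 18
89·t² − 36·t + 196 = 0  ⇒  m = 18² − 89·196 = -17120
m = -17120 < 0,  v_rel·d = 18 > 0  ⇒  outside

inside=no margin=-17120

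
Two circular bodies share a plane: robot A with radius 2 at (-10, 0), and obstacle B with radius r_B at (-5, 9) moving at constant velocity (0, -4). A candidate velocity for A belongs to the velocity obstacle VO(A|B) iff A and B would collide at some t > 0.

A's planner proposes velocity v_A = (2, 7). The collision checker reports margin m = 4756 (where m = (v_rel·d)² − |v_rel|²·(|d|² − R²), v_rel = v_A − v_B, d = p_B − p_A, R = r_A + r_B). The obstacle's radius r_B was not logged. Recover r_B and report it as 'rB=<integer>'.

m = 4756
d = (5, 9);  v_rel = (2, 11),  |v_rel|² = 125
v_rel×d = (2)·(9) − (11)·(5) = -37
since m = R²·125 − (-37)²:  R² = (1369 + 4756) / 125 = 49
R = √49 = 7  ⇒  r_B = 7 − 2 = 5

rB=5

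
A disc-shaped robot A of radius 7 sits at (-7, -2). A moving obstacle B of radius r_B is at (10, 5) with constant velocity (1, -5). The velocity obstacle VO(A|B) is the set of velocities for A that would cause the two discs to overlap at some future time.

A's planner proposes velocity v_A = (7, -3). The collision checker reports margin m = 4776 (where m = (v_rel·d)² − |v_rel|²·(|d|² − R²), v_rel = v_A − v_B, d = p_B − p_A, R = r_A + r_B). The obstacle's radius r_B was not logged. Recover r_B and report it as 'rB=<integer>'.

m = 4776
d = (17, 7);  v_rel = (6, 2),  |v_rel|² = 40
v_rel×d = (6)·(7) − (2)·(17) = 8
since m = R²·40 − 8²:  R² = (64 + 4776) / 40 = 121
R = √121 = 11  ⇒  r_B = 11 − 7 = 4

rB=4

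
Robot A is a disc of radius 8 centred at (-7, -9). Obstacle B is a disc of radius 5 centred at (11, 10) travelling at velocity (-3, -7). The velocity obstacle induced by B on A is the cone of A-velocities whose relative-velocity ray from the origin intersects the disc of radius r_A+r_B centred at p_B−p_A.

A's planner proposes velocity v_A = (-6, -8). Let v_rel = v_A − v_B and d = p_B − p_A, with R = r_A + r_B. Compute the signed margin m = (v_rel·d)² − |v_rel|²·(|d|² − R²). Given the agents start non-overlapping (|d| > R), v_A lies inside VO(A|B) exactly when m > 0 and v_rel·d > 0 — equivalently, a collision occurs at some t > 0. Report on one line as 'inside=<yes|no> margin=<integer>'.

d = (18, 19),  |d|² = 685;  R = 8+5 = 13,  c = 685−13² = 516
v_rel = (-3, -1),  |v_rel|² = 10;  v_rel·d = (-3)·(18) + (-1)·(19) = -73
10·t² + 146·t + 516 = 0  ⇒  m = (-73)² − 10·516 = 169
m = 169 > 0,  v_rel·d = -73 < 0  ⇒  outside

inside=no margin=169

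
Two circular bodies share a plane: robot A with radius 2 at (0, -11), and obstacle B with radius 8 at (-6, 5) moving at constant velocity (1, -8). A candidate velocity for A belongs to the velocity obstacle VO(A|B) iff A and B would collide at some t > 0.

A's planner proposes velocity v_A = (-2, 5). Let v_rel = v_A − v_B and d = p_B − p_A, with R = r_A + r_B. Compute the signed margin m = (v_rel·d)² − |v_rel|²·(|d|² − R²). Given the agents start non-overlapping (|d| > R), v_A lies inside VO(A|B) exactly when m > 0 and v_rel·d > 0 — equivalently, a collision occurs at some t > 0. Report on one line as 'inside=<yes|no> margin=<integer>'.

d = (-6, 16),  |d|² = 292;  R = 2+8 = 10,  c = 292−10² = 192
v_rel = (-3, 13),  |v_rel|² = 178;  v_rel·d = (-3)·(-6) + (13)·(16) = 226
178·t² − 452·t + 192 = 0  ⇒  m = 226² − 178·192 = 16900
m = 16900 > 0,  v_rel·d = 226 > 0  ⇒  inside

inside=yes margin=16900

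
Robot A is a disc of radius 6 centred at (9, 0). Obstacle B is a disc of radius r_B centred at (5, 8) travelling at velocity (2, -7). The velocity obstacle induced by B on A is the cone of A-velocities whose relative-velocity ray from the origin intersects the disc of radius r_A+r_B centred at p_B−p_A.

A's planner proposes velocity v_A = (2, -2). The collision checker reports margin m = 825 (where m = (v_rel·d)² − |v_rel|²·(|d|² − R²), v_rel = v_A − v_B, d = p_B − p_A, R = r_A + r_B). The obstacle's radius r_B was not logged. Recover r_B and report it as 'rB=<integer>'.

m = 825
d = (-4, 8);  v_rel = (0, 5),  |v_rel|² = 25
v_rel×d = (0)·(8) − (5)·(-4) = 20
since m = R²·25 − 20²:  R² = (400 + 825) / 25 = 49
R = √49 = 7  ⇒  r_B = 7 − 6 = 1

rB=1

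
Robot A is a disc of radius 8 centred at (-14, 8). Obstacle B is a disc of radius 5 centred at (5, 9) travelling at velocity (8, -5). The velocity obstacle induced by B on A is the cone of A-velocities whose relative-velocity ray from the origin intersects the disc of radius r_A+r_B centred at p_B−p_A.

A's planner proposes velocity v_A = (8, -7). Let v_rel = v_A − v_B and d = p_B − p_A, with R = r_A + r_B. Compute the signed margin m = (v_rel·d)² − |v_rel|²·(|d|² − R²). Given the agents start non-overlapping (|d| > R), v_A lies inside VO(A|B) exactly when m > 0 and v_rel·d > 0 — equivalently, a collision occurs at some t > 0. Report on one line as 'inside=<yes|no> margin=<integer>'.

d = (19, 1),  |d|² = 362;  R = 8+5 = 13,  c = 362−13² = 193
v_rel = (0, -2),  |v_rel|² = 4;  v_rel·d = (0)·(19) + (-2)·(1) = -2
4·t² + 4·t + 193 = 0  ⇒  m = (-2)² − 4·193 = -768
m = -768 < 0,  v_rel·d = -2 < 0  ⇒  outside

inside=no margin=-768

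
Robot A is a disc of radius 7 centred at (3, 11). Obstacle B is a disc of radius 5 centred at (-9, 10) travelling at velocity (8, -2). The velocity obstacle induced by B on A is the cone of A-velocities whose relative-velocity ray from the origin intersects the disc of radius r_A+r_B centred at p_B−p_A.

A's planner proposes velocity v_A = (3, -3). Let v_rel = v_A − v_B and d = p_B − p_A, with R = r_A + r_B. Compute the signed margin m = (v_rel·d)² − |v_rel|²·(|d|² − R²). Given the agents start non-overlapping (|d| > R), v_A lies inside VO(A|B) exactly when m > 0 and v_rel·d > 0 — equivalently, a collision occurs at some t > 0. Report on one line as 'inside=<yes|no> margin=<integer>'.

d = (-12, -1),  |d|² = 145;  R = 7+5 = 12,  c = 145−12² = 1
v_rel = (-5, -1),  |v_rel|² = 26;  v_rel·d = (-5)·(-12) + (-1)·(-1) = 61
26·t² − 122·t + 1 = 0  ⇒  m = 61² − 26·1 = 3695
m = 3695 > 0,  v_rel·d = 61 > 0  ⇒  inside

inside=yes margin=3695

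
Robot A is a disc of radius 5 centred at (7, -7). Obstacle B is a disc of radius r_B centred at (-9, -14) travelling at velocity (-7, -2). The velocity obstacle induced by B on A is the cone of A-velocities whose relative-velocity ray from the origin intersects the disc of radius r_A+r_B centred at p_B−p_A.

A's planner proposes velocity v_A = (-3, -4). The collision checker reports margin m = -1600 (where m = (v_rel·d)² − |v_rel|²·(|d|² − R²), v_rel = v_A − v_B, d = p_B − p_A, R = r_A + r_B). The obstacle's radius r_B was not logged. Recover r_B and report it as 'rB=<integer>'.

m = -1600
d = (-16, -7);  v_rel = (4, -2),  |v_rel|² = 20
v_rel×d = (4)·(-7) − (-2)·(-16) = -60
since m = R²·20 − (-60)²:  R² = (3600 + -1600) / 20 = 100
R = √100 = 10  ⇒  r_B = 10 − 5 = 5

rB=5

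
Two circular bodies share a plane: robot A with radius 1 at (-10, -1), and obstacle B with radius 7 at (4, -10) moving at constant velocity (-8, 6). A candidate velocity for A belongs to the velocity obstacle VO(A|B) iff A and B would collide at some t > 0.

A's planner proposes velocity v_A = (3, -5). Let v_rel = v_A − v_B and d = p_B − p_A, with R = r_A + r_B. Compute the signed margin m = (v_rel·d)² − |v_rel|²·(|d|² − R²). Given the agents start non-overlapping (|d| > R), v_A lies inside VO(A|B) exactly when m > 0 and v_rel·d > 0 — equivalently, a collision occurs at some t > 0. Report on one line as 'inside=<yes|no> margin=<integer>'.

d = (14, -9),  |d|² = 277;  R = 1+7 = 8,  c = 277−8² = 213
v_rel = (11, -11),  |v_rel|² = 242;  v_rel·d = (11)·(14) + (-11)·(-9) = 253
242·t² − 506·t + 213 = 0  ⇒  m = 253² − 242·213 = 12463
m = 12463 > 0,  v_rel·d = 253 > 0  ⇒  inside

inside=yes margin=12463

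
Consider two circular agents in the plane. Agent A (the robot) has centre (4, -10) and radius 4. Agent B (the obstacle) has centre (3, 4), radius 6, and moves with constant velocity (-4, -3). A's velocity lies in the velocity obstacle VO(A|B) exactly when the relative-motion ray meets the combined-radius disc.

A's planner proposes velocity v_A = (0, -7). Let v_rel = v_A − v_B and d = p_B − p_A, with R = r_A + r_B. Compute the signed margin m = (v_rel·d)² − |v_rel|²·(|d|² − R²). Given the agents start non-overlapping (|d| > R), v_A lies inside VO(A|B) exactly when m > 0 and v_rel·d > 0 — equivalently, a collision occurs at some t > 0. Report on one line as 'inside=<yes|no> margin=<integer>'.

d = (-1, 14),  |d|² = 197;  R = 4+6 = 10,  c = 197−10² = 97
v_rel = (4, -4),  |v_rel|² = 32;  v_rel·d = (4)·(-1) + (-4)·(14) = -60
32·t² + 120·t + 97 = 0  ⇒  m = (-60)² − 32·97 = 496
m = 496 > 0,  v_rel·d = -60 < 0  ⇒  outside

inside=no margin=496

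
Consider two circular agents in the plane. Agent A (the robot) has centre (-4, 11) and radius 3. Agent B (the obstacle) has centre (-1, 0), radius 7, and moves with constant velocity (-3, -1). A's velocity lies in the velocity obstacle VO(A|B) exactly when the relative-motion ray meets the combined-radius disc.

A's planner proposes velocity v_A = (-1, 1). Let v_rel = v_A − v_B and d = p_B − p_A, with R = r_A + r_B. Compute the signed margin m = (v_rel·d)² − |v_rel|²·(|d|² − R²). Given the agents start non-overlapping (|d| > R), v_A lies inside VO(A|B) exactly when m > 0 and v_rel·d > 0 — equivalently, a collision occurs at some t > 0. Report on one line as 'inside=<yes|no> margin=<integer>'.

d = (3, -11),  |d|² = 130;  R = 3+7 = 10,  c = 130−10² = 30
v_rel = (2, 2),  |v_rel|² = 8;  v_rel·d = (2)·(3) + (2)·(-11) = -16
8·t² + 32·t + 30 = 0  ⇒  m = (-16)² − 8·30 = 16
m = 16 > 0,  v_rel·d = -16 < 0  ⇒  outside

inside=no margin=16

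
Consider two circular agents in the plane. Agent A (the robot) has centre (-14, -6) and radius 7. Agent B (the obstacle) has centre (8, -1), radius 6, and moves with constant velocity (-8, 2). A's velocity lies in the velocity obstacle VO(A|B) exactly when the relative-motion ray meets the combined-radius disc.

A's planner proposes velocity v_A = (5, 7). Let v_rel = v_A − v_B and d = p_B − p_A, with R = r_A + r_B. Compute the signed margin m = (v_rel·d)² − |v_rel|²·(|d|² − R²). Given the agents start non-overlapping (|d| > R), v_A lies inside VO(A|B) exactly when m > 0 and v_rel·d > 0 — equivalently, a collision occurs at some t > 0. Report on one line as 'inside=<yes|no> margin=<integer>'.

d = (22, 5),  |d|² = 509;  R = 7+6 = 13,  c = 509−13² = 340
v_rel = (13, 5),  |v_rel|² = 194;  v_rel·d = (13)·(22) + (5)·(5) = 311
194·t² − 622·t + 340 = 0  ⇒  m = 311² − 194·340 = 30761
m = 30761 > 0,  v_rel·d = 311 > 0  ⇒  inside

inside=yes margin=30761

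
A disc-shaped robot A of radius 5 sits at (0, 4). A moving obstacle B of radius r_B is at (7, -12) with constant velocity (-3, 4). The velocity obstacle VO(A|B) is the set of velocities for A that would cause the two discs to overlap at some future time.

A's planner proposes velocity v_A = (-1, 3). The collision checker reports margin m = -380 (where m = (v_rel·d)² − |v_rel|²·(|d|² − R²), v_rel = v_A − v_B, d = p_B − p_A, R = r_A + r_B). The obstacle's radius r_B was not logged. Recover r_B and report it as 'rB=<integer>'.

m = -380
d = (7, -16);  v_rel = (2, -1),  |v_rel|² = 5
v_rel×d = (2)·(-16) − (-1)·(7) = -25
since m = R²·5 − (-25)²:  R² = (625 + -380) / 5 = 49
R = √49 = 7  ⇒  r_B = 7 − 5 = 2

rB=2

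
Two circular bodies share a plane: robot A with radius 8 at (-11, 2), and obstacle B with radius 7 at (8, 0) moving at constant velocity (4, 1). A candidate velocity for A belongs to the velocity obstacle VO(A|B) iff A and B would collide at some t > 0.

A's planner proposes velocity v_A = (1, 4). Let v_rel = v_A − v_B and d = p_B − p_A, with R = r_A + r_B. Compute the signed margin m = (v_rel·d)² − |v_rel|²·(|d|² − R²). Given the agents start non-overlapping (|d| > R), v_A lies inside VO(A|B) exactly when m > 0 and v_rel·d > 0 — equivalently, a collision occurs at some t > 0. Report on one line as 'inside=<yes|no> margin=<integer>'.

d = (19, -2),  |d|² = 365;  R = 8+7 = 15,  c = 365−15² = 140
v_rel = (-3, 3),  |v_rel|² = 18;  v_rel·d = (-3)·(19) + (3)·(-2) = -63
18·t² + 126·t + 140 = 0  ⇒  m = (-63)² − 18·140 = 1449
m = 1449 > 0,  v_rel·d = -63 < 0  ⇒  outside

inside=no margin=1449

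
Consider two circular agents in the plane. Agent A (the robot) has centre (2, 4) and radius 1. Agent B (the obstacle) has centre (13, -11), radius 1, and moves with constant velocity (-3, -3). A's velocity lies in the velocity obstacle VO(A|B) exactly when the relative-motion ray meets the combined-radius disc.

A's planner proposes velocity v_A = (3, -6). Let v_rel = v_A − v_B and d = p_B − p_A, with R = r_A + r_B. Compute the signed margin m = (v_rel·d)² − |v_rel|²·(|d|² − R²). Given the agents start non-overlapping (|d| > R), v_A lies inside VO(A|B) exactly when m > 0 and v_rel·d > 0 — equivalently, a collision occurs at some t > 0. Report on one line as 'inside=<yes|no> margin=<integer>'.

d = (11, -15),  |d|² = 346;  R = 1+1 = 2,  c = 346−2² = 342
v_rel = (6, -3),  |v_rel|² = 45;  v_rel·d = (6)·(11) + (-3)·(-15) = 111
45·t² − 222·t + 342 = 0  ⇒  m = 111² − 45·342 = -3069
m = -3069 < 0,  v_rel·d = 111 > 0  ⇒  outside

inside=no margin=-3069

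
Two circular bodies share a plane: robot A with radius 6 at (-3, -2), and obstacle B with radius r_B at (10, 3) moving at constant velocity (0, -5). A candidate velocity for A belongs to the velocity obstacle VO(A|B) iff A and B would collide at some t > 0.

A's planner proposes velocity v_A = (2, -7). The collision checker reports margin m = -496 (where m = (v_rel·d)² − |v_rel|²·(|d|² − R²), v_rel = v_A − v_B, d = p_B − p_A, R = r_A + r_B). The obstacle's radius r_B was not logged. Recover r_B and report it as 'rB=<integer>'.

m = -496
d = (13, 5);  v_rel = (2, -2),  |v_rel|² = 8
v_rel×d = (2)·(5) − (-2)·(13) = 36
since m = R²·8 − 36²:  R² = (1296 + -496) / 8 = 100
R = √100 = 10  ⇒  r_B = 10 − 6 = 4

rB=4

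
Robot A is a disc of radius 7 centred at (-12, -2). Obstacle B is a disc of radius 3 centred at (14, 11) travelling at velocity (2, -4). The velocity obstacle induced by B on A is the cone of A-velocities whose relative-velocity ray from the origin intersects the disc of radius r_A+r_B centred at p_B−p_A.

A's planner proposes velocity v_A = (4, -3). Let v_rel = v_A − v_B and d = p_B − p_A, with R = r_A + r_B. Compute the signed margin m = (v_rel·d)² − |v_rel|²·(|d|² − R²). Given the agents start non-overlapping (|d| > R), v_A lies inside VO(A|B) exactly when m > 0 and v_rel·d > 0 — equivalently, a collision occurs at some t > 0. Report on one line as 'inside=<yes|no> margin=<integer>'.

d = (26, 13),  |d|² = 845;  R = 7+3 = 10,  c = 845−10² = 745
v_rel = (2, 1),  |v_rel|² = 5;  v_rel·d = (2)·(26) + (1)·(13) = 65
5·t² − 130·t + 745 = 0  ⇒  m = 65² − 5·745 = 500
m = 500 > 0,  v_rel·d = 65 > 0  ⇒  inside

inside=yes margin=500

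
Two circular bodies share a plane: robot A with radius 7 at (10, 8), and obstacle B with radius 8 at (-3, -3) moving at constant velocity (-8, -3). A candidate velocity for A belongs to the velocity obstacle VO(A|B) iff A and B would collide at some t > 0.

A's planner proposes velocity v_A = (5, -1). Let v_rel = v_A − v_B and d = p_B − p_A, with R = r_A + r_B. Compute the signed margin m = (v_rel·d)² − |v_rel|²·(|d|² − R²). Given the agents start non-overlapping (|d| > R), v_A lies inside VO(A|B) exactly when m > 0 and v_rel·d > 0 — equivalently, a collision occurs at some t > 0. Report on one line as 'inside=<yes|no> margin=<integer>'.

d = (-13, -11),  |d|² = 290;  R = 7+8 = 15,  c = 290−15² = 65
v_rel = (13, 2),  |v_rel|² = 173;  v_rel·d = (13)·(-13) + (2)·(-11) = -191
173·t² + 382·t + 65 = 0  ⇒  m = (-191)² − 173·65 = 25236
m = 25236 > 0,  v_rel·d = -191 < 0  ⇒  outside

inside=no margin=25236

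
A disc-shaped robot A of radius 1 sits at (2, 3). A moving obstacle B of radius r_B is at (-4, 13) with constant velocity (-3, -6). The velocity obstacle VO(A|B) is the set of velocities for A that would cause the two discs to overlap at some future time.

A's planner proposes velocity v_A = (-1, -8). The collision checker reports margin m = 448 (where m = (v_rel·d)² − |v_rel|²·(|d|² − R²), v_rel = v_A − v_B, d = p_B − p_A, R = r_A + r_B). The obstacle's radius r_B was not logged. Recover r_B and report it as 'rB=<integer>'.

m = 448
d = (-6, 10);  v_rel = (2, -2),  |v_rel|² = 8
v_rel×d = (2)·(10) − (-2)·(-6) = 8
since m = R²·8 − 8²:  R² = (64 + 448) / 8 = 64
R = √64 = 8  ⇒  r_B = 8 − 1 = 7

rB=7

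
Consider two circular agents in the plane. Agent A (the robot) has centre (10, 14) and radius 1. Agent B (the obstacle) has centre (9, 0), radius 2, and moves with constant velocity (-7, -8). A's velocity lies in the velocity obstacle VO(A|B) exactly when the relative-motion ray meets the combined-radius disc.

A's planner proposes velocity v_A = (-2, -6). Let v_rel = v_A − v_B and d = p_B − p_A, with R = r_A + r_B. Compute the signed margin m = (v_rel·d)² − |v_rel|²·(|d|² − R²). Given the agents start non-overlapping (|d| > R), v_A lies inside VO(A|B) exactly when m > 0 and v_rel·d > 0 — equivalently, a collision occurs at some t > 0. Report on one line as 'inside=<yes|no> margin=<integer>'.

d = (-1, -14),  |d|² = 197;  R = 1+2 = 3,  c = 197−3² = 188
v_rel = (5, 2),  |v_rel|² = 29;  v_rel·d = (5)·(-1) + (2)·(-14) = -33
29·t² + 66·t + 188 = 0  ⇒  m = (-33)² − 29·188 = -4363
m = -4363 < 0,  v_rel·d = -33 < 0  ⇒  outside

inside=no margin=-4363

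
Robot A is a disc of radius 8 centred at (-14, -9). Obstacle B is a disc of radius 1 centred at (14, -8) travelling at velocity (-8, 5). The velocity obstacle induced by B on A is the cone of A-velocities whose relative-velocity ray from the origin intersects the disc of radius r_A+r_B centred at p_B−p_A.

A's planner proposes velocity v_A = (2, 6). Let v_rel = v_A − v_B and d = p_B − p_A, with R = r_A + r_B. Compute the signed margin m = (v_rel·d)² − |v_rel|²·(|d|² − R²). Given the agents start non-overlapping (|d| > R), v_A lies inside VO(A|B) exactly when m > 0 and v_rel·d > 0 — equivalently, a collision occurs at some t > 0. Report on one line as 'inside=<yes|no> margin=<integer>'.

d = (28, 1),  |d|² = 785;  R = 8+1 = 9,  c = 785−9² = 704
v_rel = (10, 1),  |v_rel|² = 101;  v_rel·d = (10)·(28) + (1)·(1) = 281
101·t² − 562·t + 704 = 0  ⇒  m = 281² − 101·704 = 7857
m = 7857 > 0,  v_rel·d = 281 > 0  ⇒  inside

inside=yes margin=7857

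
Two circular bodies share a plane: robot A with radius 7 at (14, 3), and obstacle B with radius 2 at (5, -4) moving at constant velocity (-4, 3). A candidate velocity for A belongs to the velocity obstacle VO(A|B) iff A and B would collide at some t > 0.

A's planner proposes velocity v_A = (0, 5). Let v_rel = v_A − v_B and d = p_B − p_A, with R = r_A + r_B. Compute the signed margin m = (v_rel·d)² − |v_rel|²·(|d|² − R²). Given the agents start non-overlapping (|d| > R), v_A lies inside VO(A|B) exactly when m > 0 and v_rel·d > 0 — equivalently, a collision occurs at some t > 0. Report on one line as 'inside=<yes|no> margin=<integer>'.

d = (-9, -7),  |d|² = 130;  R = 7+2 = 9,  c = 130−9² = 49
v_rel = (4, 2),  |v_rel|² = 20;  v_rel·d = (4)·(-9) + (2)·(-7) = -50
20·t² + 100·t + 49 = 0  ⇒  m = (-50)² − 20·49 = 1520
m = 1520 > 0,  v_rel·d = -50 < 0  ⇒  outside

inside=no margin=1520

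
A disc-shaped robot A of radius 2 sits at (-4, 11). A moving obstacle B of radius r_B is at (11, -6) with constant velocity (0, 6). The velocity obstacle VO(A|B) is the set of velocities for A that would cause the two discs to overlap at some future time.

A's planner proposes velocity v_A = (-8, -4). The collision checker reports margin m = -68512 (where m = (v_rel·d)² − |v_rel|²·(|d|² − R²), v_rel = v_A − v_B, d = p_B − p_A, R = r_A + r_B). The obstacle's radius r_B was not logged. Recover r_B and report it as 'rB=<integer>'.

m = -68512
d = (15, -17);  v_rel = (-8, -10),  |v_rel|² = 164
v_rel×d = (-8)·(-17) − (-10)·(15) = 286
since m = R²·164 − 286²:  R² = (81796 + -68512) / 164 = 81
R = √81 = 9  ⇒  r_B = 9 − 2 = 7

rB=7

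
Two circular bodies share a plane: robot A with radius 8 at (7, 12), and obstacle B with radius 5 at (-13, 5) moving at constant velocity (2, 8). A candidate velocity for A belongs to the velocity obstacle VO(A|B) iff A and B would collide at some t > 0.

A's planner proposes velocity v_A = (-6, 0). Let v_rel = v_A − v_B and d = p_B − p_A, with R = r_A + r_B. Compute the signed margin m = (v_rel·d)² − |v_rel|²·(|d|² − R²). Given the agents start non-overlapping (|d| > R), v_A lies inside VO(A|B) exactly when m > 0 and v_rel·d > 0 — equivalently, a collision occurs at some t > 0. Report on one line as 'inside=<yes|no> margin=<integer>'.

d = (-20, -7),  |d|² = 449;  R = 8+5 = 13,  c = 449−13² = 280
v_rel = (-8, -8),  |v_rel|² = 128;  v_rel·d = (-8)·(-20) + (-8)·(-7) = 216
128·t² − 432·t + 280 = 0  ⇒  m = 216² − 128·280 = 10816
m = 10816 > 0,  v_rel·d = 216 > 0  ⇒  inside

inside=yes margin=10816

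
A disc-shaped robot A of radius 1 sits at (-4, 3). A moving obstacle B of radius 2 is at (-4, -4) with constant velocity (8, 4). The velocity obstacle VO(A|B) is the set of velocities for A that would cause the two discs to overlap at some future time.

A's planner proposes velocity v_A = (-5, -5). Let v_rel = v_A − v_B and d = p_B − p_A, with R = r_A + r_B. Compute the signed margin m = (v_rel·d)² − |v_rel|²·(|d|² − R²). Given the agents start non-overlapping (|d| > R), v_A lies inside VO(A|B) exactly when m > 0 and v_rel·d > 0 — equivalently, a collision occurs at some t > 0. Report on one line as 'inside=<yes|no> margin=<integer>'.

d = (0, -7),  |d|² = 49;  R = 1+2 = 3,  c = 49−3² = 40
v_rel = (-13, -9),  |v_rel|² = 250;  v_rel·d = (-13)·(0) + (-9)·(-7) = 63
250·t² − 126·t + 40 = 0  ⇒  m = 63² − 250·40 = -6031
m = -6031 < 0,  v_rel·d = 63 > 0  ⇒  outside

inside=no margin=-6031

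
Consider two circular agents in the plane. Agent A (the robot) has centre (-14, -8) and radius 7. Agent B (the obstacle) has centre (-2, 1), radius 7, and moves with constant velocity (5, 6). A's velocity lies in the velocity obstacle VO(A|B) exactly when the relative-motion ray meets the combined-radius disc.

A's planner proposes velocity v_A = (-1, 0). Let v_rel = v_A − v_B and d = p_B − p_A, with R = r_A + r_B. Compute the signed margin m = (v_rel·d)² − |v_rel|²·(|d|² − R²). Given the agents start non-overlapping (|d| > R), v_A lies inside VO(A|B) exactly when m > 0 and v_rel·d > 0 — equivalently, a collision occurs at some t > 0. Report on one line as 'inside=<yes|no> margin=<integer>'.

d = (12, 9),  |d|² = 225;  R = 7+7 = 14,  c = 225−14² = 29
v_rel = (-6, -6),  |v_rel|² = 72;  v_rel·d = (-6)·(12) + (-6)·(9) = -126
72·t² + 252·t + 29 = 0  ⇒  m = (-126)² − 72·29 = 13788
m = 13788 > 0,  v_rel·d = -126 < 0  ⇒  outside

inside=no margin=13788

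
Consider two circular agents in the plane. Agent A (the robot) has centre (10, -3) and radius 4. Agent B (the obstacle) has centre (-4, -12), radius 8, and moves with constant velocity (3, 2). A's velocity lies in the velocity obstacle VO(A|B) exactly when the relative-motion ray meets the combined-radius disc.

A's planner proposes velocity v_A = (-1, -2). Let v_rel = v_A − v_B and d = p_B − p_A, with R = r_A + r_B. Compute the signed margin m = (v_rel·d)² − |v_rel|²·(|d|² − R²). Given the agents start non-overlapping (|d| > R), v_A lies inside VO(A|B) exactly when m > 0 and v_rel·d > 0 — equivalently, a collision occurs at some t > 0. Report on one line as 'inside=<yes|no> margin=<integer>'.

d = (-14, -9),  |d|² = 277;  R = 4+8 = 12,  c = 277−12² = 133
v_rel = (-4, -4),  |v_rel|² = 32;  v_rel·d = (-4)·(-14) + (-4)·(-9) = 92
32·t² − 184·t + 133 = 0  ⇒  m = 92² − 32·133 = 4208
m = 4208 > 0,  v_rel·d = 92 > 0  ⇒  inside

inside=yes margin=4208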